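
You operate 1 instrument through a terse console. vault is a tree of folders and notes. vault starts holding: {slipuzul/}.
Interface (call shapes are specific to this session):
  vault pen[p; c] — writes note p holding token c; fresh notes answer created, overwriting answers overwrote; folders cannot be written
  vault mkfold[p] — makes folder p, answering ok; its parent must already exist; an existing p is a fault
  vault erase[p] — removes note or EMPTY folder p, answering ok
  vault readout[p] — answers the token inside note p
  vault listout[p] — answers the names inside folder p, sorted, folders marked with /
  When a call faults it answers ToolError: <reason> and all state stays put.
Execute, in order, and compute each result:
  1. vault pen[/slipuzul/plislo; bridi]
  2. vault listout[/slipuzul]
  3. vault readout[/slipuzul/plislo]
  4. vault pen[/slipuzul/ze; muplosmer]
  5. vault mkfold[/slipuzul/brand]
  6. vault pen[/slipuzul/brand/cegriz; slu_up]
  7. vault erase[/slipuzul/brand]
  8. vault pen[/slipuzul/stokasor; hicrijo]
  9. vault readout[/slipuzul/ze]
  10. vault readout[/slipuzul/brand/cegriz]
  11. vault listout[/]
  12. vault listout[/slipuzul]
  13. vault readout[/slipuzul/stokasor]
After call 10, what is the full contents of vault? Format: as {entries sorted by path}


-> vault pen(p='/slipuzul/plislo', c='bridi')
<- created
-> vault listout(p='/slipuzul')
<- [plislo]
-> vault readout(p='/slipuzul/plislo')
<- bridi
-> vault pen(p='/slipuzul/ze', c='muplosmer')
<- created
-> vault mkfold(p='/slipuzul/brand')
<- ok
-> vault pen(p='/slipuzul/brand/cegriz', c='slu_up')
<- created
-> vault erase(p='/slipuzul/brand')
<- ToolError: not empty
-> vault pen(p='/slipuzul/stokasor', c='hicrijo')
<- created
-> vault readout(p='/slipuzul/ze')
<- muplosmer
-> vault readout(p='/slipuzul/brand/cegriz')
<- slu_up
-> vault listout(p='/')
<- [slipuzul/]
-> vault listout(p='/slipuzul')
<- [brand/, plislo, stokasor, ze]
-> vault readout(p='/slipuzul/stokasor')
<- hicrijo

Answer: {slipuzul/, slipuzul/brand/, slipuzul/brand/cegriz=slu_up, slipuzul/plislo=bridi, slipuzul/stokasor=hicrijo, slipuzul/ze=muplosmer}


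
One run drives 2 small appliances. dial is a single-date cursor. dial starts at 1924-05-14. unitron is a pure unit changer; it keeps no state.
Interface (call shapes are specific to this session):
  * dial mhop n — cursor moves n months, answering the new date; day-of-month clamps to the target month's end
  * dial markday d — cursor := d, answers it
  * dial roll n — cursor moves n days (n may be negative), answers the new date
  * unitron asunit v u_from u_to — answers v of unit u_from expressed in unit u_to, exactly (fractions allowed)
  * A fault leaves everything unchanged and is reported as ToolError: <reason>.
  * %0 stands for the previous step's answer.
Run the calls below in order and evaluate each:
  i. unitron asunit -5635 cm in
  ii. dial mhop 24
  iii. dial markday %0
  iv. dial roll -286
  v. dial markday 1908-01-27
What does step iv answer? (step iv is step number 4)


-> unitron asunit(v='-5635', u_from='cm', u_to='in')
<- -281750/127
-> dial mhop(n='24')
<- 1926-05-14
-> dial markday(d='%0')
<- 1926-05-14
-> dial roll(n='-286')
<- 1925-08-01
-> dial markday(d='1908-01-27')
<- 1908-01-27

Answer: 1925-08-01


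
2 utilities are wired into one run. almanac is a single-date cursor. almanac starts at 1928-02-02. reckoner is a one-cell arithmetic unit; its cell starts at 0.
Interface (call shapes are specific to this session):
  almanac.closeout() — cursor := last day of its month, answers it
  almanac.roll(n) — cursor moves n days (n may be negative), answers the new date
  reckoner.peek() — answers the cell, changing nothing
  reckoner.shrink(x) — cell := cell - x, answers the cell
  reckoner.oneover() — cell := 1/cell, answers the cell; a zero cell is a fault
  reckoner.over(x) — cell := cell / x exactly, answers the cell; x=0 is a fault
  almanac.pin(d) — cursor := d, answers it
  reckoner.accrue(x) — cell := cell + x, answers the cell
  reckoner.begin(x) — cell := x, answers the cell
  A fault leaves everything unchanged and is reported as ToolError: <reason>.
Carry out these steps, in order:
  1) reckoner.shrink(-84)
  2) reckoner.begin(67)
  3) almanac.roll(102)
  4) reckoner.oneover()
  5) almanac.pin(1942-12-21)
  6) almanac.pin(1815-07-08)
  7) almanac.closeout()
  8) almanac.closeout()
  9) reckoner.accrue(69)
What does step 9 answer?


Answer: 4624/67

Derivation:
Next I call shrink(x='-84'), yielding 84.
Next I call begin(x='67'), yielding 67.
Then roll(n='102'), and see 1928-05-14.
Calling oneover(): 1/67.
Now I run pin(d='1942-12-21'), giving 1942-12-21.
I try pin(d='1815-07-08'), which returns 1815-07-08.
Then closeout, and observe 1815-07-31.
I use closeout: 1815-07-31.
I invoke accrue(x='69'): 4624/67.


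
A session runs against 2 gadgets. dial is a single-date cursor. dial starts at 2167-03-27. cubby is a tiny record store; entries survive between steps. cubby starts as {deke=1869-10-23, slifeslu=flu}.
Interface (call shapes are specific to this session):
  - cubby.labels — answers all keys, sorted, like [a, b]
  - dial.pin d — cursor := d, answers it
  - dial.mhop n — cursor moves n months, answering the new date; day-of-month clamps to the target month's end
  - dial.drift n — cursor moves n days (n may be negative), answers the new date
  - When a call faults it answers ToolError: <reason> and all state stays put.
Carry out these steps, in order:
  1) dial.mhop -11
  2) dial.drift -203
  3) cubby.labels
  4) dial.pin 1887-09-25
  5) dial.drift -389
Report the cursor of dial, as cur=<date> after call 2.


Answer: cur=2165-10-06

Derivation:
-- 1. dial.mhop(n=-11) -> 2166-04-27
-- 2. dial.drift(n=-203) -> 2165-10-06
-- 3. cubby.labels() -> [deke, slifeslu]
-- 4. dial.pin(d=1887-09-25) -> 1887-09-25
-- 5. dial.drift(n=-389) -> 1886-09-01


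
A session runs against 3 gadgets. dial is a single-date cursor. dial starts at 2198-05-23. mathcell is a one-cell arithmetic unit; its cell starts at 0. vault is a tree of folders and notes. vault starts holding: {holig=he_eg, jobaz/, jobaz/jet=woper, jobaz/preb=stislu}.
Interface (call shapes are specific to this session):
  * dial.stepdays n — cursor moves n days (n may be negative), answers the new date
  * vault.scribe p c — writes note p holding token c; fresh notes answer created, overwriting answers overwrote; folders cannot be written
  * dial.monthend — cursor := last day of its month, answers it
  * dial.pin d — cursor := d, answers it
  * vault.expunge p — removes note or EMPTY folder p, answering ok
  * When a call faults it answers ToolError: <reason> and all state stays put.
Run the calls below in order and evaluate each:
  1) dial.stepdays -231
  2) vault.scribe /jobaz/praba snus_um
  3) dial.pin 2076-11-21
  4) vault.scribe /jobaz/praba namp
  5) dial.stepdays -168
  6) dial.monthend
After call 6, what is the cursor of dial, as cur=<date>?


Next I call dial.stepdays with n=-231, yielding 2197-10-04.
I call vault.scribe with p=/jobaz/praba, c=snus_um, and get created.
Then dial.pin with d=2076-11-21, and observe 2076-11-21.
Invoking vault.scribe with p=/jobaz/praba, c=namp, yielding overwrote.
I call dial.stepdays with n=-168: 2076-06-06.
Next I call dial.monthend(), → 2076-06-30.

Answer: cur=2076-06-30


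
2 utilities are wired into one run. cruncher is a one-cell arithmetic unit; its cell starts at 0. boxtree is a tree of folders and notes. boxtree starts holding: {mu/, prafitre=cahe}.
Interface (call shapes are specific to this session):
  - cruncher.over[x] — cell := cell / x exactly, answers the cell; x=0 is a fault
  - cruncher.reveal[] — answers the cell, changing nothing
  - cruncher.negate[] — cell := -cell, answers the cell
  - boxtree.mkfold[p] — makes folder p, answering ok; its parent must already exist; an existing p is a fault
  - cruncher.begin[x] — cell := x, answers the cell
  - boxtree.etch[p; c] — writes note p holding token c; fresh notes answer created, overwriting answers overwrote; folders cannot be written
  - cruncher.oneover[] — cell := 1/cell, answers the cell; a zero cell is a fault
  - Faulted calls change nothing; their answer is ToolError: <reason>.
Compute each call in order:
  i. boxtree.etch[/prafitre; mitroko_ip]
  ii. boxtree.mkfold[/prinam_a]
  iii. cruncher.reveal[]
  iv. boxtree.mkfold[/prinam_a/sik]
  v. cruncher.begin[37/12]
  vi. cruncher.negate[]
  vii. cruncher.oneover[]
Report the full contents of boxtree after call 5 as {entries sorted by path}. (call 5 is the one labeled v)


! 1. boxtree.etch(p: /prafitre, c: mitroko_ip) : overwrote
! 2. boxtree.mkfold(p: /prinam_a) : ok
! 3. cruncher.reveal() : 0
! 4. boxtree.mkfold(p: /prinam_a/sik) : ok
! 5. cruncher.begin(x: 37/12) : 37/12
! 6. cruncher.negate() : -37/12
! 7. cruncher.oneover() : -12/37

Answer: {mu/, prafitre=mitroko_ip, prinam_a/, prinam_a/sik/}


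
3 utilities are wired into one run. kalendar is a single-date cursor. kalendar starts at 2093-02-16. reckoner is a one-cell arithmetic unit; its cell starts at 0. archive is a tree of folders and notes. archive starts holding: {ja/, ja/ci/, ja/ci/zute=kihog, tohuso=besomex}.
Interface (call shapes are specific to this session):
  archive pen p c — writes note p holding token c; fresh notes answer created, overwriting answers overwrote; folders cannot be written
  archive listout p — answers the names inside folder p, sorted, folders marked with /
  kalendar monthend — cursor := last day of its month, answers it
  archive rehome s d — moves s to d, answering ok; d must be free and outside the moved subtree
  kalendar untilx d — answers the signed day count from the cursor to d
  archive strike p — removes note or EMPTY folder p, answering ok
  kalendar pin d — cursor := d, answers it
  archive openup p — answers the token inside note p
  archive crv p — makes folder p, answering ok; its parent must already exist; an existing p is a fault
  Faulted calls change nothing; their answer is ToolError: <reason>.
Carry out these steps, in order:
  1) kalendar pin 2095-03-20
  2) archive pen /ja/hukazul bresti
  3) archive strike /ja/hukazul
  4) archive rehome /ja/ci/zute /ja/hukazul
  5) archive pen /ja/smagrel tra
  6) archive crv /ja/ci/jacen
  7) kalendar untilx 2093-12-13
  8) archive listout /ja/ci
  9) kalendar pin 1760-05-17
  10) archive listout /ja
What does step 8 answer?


I invoke kalendar pin on d→2095-03-20, giving 2095-03-20.
Calling archive pen on p→/ja/hukazul, c→bresti: created.
Then archive strike on p→/ja/hukazul, → ok.
Using archive rehome on s→/ja/ci/zute, d→/ja/hukazul, giving ok.
I invoke archive pen on p→/ja/smagrel, c→tra, giving created.
I invoke archive crv on p→/ja/ci/jacen, yielding ok.
I call kalendar untilx on d→2093-12-13, — result: -462.
Calling archive listout on p→/ja/ci, which returns [jacen/].
Then kalendar pin on d→1760-05-17, which returns 1760-05-17.
Invoking archive listout on p→/ja, and see [ci/, hukazul, smagrel].

Answer: [jacen/]


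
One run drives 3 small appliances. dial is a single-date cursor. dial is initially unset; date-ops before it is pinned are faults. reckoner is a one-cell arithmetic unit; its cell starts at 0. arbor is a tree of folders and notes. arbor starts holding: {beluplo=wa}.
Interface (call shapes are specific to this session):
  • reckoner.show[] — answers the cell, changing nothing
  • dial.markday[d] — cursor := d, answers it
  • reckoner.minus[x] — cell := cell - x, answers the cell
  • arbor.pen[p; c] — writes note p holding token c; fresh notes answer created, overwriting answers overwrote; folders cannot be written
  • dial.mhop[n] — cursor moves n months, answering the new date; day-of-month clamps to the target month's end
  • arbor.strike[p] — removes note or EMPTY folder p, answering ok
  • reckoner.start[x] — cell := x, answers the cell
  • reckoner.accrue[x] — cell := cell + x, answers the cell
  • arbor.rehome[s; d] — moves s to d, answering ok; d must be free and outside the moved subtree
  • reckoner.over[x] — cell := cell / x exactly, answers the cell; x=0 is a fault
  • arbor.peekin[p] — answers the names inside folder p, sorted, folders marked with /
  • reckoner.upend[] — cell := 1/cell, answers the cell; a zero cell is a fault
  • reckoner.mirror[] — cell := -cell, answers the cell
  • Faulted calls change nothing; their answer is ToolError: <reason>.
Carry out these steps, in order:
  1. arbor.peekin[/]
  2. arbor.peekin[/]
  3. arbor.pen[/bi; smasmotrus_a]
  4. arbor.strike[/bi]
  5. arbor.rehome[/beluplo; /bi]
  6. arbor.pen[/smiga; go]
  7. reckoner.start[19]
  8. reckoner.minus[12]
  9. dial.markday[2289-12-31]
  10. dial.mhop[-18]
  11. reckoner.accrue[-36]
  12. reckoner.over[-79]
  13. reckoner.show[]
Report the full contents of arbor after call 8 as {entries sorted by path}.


Answer: {bi=wa, smiga=go}

Derivation:
→ arbor.peekin(/)
← [beluplo]
→ arbor.peekin(/)
← [beluplo]
→ arbor.pen(/bi, smasmotrus_a)
← created
→ arbor.strike(/bi)
← ok
→ arbor.rehome(/beluplo, /bi)
← ok
→ arbor.pen(/smiga, go)
← created
→ reckoner.start(19)
← 19
→ reckoner.minus(12)
← 7
→ dial.markday(2289-12-31)
← 2289-12-31
→ dial.mhop(-18)
← 2288-06-30
→ reckoner.accrue(-36)
← -29
→ reckoner.over(-79)
← 29/79
→ reckoner.show()
← 29/79


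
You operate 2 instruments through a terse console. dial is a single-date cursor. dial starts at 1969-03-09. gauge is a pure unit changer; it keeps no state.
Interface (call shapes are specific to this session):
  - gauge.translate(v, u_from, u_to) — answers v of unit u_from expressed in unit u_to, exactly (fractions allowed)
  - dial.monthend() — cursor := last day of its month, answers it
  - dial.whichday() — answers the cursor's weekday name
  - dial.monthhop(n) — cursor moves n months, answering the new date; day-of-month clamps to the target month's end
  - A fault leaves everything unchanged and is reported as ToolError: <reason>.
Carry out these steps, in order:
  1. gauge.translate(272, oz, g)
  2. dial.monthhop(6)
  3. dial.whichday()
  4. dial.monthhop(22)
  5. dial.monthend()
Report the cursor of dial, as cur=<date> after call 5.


Answer: cur=1971-07-31

Derivation:
Then translate with v='272', u_from='oz', u_to='g', giving 771107029/100000.
I use monthhop with n='6', giving 1969-09-09.
Next I call whichday, and see Tuesday.
Calling monthhop with n='22', and get 1971-07-09.
I run monthend(), yielding 1971-07-31.


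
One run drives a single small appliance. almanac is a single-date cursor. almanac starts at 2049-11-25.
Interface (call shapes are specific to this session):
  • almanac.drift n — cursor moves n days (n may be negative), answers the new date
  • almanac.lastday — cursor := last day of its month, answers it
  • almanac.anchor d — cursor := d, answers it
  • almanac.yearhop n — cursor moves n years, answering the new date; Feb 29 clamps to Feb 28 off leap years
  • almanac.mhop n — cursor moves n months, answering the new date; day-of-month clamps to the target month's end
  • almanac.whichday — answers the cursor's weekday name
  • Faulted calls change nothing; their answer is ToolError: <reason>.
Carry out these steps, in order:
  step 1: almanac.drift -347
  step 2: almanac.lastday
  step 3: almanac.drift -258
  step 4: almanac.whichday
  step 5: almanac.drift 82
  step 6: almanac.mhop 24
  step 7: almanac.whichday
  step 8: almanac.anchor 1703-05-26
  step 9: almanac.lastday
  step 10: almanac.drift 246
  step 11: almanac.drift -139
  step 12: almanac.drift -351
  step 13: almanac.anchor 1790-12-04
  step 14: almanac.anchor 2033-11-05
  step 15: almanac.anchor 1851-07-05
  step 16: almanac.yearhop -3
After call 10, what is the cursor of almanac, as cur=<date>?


Step: almanac.drift[n='-347']
Result: 2048-12-13
Step: almanac.lastday[]
Result: 2048-12-31
Step: almanac.drift[n='-258']
Result: 2048-04-17
Step: almanac.whichday[]
Result: Friday
Step: almanac.drift[n='82']
Result: 2048-07-08
Step: almanac.mhop[n='24']
Result: 2050-07-08
Step: almanac.whichday[]
Result: Friday
Step: almanac.anchor[d='1703-05-26']
Result: 1703-05-26
Step: almanac.lastday[]
Result: 1703-05-31
Step: almanac.drift[n='246']
Result: 1704-02-01
Step: almanac.drift[n='-139']
Result: 1703-09-15
Step: almanac.drift[n='-351']
Result: 1702-09-29
Step: almanac.anchor[d='1790-12-04']
Result: 1790-12-04
Step: almanac.anchor[d='2033-11-05']
Result: 2033-11-05
Step: almanac.anchor[d='1851-07-05']
Result: 1851-07-05
Step: almanac.yearhop[n='-3']
Result: 1848-07-05

Answer: cur=1704-02-01


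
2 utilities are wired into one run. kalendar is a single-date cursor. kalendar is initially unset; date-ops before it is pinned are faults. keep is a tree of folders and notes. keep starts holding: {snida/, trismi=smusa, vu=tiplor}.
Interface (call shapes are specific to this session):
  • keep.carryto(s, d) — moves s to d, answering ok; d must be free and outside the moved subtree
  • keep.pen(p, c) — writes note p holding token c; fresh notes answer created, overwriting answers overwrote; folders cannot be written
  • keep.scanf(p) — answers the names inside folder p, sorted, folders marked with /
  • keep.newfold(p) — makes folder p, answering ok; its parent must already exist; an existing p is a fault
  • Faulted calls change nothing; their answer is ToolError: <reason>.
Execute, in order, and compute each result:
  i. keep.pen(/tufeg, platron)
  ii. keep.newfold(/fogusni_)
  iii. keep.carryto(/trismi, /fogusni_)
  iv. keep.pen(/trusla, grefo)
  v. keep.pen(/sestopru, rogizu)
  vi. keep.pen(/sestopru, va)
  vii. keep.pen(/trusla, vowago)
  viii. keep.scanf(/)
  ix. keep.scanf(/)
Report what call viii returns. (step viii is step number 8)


Answer: [fogusni_/, sestopru, snida/, trismi, trusla, tufeg, vu]

Derivation:
-> keep.pen(p: /tufeg, c: platron)
<- created
-> keep.newfold(p: /fogusni_)
<- ok
-> keep.carryto(s: /trismi, d: /fogusni_)
<- ToolError: exists
-> keep.pen(p: /trusla, c: grefo)
<- created
-> keep.pen(p: /sestopru, c: rogizu)
<- created
-> keep.pen(p: /sestopru, c: va)
<- overwrote
-> keep.pen(p: /trusla, c: vowago)
<- overwrote
-> keep.scanf(p: /)
<- [fogusni_/, sestopru, snida/, trismi, trusla, tufeg, vu]
-> keep.scanf(p: /)
<- [fogusni_/, sestopru, snida/, trismi, trusla, tufeg, vu]


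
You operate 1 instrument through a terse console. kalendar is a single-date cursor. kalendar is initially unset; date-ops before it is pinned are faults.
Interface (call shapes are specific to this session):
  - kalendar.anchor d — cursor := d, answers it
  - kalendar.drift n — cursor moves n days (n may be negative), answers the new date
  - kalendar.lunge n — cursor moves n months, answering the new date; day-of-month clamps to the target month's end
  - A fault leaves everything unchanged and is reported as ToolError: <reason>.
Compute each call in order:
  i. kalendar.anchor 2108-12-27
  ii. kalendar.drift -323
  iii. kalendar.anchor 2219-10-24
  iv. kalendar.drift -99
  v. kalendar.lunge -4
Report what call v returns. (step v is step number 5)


Act: anchor[2108-12-27]
Obs: 2108-12-27
Act: drift[-323]
Obs: 2108-02-08
Act: anchor[2219-10-24]
Obs: 2219-10-24
Act: drift[-99]
Obs: 2219-07-17
Act: lunge[-4]
Obs: 2219-03-17

Answer: 2219-03-17


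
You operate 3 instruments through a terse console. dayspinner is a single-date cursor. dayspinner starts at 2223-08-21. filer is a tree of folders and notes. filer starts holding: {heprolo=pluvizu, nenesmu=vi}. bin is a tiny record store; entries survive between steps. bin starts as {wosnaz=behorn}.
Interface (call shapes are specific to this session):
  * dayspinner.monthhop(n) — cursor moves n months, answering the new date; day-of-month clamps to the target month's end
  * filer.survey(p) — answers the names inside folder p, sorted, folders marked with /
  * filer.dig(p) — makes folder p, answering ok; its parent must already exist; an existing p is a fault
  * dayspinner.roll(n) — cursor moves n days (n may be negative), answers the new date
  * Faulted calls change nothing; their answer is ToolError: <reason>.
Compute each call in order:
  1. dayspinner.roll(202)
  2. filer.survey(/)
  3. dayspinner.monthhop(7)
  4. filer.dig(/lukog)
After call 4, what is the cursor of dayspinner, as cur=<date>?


~$ dayspinner.roll n='202'
:: 2224-03-10
~$ filer.survey p='/'
:: [heprolo, nenesmu]
~$ dayspinner.monthhop n='7'
:: 2224-10-10
~$ filer.dig p='/lukog'
:: ok

Answer: cur=2224-10-10


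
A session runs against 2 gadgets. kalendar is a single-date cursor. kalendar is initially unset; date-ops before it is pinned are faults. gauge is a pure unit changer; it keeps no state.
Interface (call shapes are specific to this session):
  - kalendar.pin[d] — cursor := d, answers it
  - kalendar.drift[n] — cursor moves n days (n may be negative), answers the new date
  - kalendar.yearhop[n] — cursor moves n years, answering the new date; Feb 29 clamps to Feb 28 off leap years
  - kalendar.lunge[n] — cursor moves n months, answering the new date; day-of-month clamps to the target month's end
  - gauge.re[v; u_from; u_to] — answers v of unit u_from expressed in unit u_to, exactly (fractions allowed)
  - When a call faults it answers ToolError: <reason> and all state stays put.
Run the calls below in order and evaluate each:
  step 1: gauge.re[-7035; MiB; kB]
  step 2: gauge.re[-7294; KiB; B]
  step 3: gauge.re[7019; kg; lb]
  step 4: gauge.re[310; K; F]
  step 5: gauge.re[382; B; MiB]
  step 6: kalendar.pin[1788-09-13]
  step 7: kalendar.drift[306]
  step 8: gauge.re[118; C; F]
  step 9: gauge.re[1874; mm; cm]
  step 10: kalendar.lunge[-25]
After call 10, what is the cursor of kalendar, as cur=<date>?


Answer: cur=1787-06-16

Derivation:
I use gauge.re with v=-7035, u_from=MiB, u_to=kB, and observe -184418304/25.
Now I run gauge.re with v=-7294, u_from=KiB, u_to=B, and get -7469056.
I invoke gauge.re with v=7019, u_from=kg, u_to=lb, yielding 701900000000/45359237.
Calling gauge.re with v=310, u_from=K, u_to=F, and observe 9833/100.
I call gauge.re with v=382, u_from=B, u_to=MiB, → 191/524288.
Invoking kalendar.pin with d=1788-09-13, → 1788-09-13.
Then kalendar.drift with n=306, → 1789-07-16.
Using gauge.re with v=118, u_from=C, u_to=F, and get 1222/5.
I use gauge.re with v=1874, u_from=mm, u_to=cm, which returns 937/5.
Invoking kalendar.lunge with n=-25, → 1787-06-16.


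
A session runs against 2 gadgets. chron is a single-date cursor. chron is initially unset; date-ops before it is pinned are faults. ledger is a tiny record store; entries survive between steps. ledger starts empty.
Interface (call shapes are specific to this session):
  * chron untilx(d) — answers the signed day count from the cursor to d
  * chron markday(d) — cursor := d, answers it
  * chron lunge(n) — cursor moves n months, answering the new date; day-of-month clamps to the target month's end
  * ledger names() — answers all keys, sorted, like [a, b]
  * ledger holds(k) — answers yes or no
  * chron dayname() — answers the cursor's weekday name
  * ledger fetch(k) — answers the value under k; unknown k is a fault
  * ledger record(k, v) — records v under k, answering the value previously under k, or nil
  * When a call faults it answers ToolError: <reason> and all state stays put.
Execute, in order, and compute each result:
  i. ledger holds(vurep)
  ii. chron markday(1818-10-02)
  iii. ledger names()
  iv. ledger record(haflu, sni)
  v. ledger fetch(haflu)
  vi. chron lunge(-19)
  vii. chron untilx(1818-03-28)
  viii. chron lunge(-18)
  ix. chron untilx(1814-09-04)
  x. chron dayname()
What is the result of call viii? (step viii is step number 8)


I try ledger holds with vurep, and get no.
I invoke chron markday with 1818-10-02, yielding 1818-10-02.
Invoking ledger names, and see [].
Now I run ledger record with haflu, sni, and see nil.
I call ledger fetch with haflu, and observe sni.
Calling chron lunge with -19, and observe 1817-03-02.
I use chron untilx with 1818-03-28, → 391.
Then chron lunge with -18, — result: 1815-09-02.
I call chron untilx with 1814-09-04, giving -363.
I run chron dayname(), → Saturday.

Answer: 1815-09-02


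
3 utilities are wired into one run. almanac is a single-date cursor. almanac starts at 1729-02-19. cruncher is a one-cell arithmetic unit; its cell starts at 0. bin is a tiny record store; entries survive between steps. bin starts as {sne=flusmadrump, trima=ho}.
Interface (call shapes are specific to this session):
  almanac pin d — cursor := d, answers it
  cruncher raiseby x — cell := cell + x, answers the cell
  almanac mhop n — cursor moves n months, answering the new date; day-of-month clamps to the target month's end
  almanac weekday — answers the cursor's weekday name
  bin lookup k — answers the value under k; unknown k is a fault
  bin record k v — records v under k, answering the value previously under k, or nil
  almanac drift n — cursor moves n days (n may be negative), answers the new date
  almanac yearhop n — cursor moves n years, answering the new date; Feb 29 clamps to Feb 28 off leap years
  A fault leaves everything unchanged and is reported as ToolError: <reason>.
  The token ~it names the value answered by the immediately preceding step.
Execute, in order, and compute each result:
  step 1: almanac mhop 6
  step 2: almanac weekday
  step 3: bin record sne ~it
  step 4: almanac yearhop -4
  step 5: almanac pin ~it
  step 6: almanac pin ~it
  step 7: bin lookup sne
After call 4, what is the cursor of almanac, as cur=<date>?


Next I call almanac mhop on n: 6, and see 1729-08-19.
I use almanac weekday(), — result: Friday.
Calling bin record on k: sne, v: ~it, giving flusmadrump.
Next I call almanac yearhop on n: -4: 1725-08-19.
I use almanac pin on d: ~it, — result: 1725-08-19.
Next I call almanac pin on d: ~it, and observe 1725-08-19.
Invoking bin lookup on k: sne, and observe Friday.

Answer: cur=1725-08-19


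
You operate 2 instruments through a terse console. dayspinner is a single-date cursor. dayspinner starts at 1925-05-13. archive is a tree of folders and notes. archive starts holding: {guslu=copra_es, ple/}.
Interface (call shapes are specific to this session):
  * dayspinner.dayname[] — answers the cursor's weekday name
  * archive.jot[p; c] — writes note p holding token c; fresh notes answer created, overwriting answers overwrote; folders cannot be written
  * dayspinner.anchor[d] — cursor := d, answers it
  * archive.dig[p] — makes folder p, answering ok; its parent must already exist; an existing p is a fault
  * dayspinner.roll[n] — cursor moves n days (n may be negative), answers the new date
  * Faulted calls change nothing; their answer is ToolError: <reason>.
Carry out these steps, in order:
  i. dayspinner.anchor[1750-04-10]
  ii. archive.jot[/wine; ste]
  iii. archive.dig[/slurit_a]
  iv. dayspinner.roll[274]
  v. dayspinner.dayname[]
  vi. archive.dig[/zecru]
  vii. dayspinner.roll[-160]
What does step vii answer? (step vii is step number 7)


$ dayspinner.anchor d→1750-04-10
= 1750-04-10
$ archive.jot p→/wine c→ste
= created
$ archive.dig p→/slurit_a
= ok
$ dayspinner.roll n→274
= 1751-01-09
$ dayspinner.dayname
= Saturday
$ archive.dig p→/zecru
= ok
$ dayspinner.roll n→-160
= 1750-08-02

Answer: 1750-08-02


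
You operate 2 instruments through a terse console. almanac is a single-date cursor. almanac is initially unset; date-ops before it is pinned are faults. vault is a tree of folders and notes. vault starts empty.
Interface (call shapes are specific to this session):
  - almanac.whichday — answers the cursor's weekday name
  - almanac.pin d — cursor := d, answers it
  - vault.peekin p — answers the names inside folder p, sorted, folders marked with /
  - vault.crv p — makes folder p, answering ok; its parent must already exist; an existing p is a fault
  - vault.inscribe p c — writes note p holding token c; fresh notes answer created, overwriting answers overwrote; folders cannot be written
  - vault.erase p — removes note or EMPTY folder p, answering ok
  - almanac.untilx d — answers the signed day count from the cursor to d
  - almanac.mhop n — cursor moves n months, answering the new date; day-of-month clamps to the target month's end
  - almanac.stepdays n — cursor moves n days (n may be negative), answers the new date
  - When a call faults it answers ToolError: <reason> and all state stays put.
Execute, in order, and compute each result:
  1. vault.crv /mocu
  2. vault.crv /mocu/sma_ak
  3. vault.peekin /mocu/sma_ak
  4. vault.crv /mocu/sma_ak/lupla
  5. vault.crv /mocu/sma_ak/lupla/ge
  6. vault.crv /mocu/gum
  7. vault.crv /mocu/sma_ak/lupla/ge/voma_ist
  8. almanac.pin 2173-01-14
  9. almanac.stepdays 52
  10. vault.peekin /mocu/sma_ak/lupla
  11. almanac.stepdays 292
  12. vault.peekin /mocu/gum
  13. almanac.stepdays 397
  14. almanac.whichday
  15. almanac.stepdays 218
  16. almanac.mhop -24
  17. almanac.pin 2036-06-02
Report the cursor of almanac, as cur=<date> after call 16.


Act: vault.crv[p: /mocu]
Obs: ok
Act: vault.crv[p: /mocu/sma_ak]
Obs: ok
Act: vault.peekin[p: /mocu/sma_ak]
Obs: []
Act: vault.crv[p: /mocu/sma_ak/lupla]
Obs: ok
Act: vault.crv[p: /mocu/sma_ak/lupla/ge]
Obs: ok
Act: vault.crv[p: /mocu/gum]
Obs: ok
Act: vault.crv[p: /mocu/sma_ak/lupla/ge/voma_ist]
Obs: ok
Act: almanac.pin[d: 2173-01-14]
Obs: 2173-01-14
Act: almanac.stepdays[n: 52]
Obs: 2173-03-07
Act: vault.peekin[p: /mocu/sma_ak/lupla]
Obs: [ge/]
Act: almanac.stepdays[n: 292]
Obs: 2173-12-24
Act: vault.peekin[p: /mocu/gum]
Obs: []
Act: almanac.stepdays[n: 397]
Obs: 2175-01-25
Act: almanac.whichday[]
Obs: Wednesday
Act: almanac.stepdays[n: 218]
Obs: 2175-08-31
Act: almanac.mhop[n: -24]
Obs: 2173-08-31
Act: almanac.pin[d: 2036-06-02]
Obs: 2036-06-02

Answer: cur=2173-08-31


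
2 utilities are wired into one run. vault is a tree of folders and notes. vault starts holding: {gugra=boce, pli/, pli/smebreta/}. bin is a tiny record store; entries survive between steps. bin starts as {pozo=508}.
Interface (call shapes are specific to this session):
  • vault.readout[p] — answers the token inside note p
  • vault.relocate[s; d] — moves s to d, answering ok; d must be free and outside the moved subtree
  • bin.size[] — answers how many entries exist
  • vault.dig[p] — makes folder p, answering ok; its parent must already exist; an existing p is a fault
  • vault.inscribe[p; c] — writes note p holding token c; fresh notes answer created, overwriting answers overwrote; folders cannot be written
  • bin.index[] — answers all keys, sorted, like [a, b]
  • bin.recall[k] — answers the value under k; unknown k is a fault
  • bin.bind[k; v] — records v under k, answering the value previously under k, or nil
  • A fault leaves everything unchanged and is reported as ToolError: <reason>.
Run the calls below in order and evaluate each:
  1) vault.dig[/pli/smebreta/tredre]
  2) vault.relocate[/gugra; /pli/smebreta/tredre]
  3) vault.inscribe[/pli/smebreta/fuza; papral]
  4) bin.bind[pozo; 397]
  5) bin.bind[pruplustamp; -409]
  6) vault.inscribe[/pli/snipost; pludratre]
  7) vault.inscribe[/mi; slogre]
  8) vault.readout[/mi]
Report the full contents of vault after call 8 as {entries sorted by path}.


Answer: {gugra=boce, mi=slogre, pli/, pli/smebreta/, pli/smebreta/fuza=papral, pli/smebreta/tredre/, pli/snipost=pludratre}

Derivation:
// vault.dig(p: /pli/smebreta/tredre) ~> ok
// vault.relocate(s: /gugra, d: /pli/smebreta/tredre) ~> ToolError: exists
// vault.inscribe(p: /pli/smebreta/fuza, c: papral) ~> created
// bin.bind(k: pozo, v: 397) ~> 508
// bin.bind(k: pruplustamp, v: -409) ~> nil
// vault.inscribe(p: /pli/snipost, c: pludratre) ~> created
// vault.inscribe(p: /mi, c: slogre) ~> created
// vault.readout(p: /mi) ~> slogre


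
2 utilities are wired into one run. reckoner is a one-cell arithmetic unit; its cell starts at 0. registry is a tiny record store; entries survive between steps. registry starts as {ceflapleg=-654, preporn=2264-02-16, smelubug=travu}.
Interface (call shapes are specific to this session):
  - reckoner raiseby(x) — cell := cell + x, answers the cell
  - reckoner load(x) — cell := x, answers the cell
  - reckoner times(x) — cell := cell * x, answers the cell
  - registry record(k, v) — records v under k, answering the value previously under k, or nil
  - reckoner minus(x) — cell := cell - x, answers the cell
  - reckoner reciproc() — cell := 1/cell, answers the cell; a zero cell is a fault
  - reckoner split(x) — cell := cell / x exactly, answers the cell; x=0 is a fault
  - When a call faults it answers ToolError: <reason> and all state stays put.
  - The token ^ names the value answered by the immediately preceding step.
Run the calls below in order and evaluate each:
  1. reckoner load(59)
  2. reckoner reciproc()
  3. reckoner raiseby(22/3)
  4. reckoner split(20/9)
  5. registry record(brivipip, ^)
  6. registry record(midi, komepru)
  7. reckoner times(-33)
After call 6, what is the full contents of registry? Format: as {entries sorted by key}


Do: reckoner load[x=59]
See: 59
Do: reckoner reciproc[]
See: 1/59
Do: reckoner raiseby[x=22/3]
See: 1301/177
Do: reckoner split[x=20/9]
See: 3903/1180
Do: registry record[k=brivipip; v=^]
See: nil
Do: registry record[k=midi; v=komepru]
See: nil
Do: reckoner times[x=-33]
See: -128799/1180

Answer: {brivipip=3903/1180, ceflapleg=-654, midi=komepru, preporn=2264-02-16, smelubug=travu}


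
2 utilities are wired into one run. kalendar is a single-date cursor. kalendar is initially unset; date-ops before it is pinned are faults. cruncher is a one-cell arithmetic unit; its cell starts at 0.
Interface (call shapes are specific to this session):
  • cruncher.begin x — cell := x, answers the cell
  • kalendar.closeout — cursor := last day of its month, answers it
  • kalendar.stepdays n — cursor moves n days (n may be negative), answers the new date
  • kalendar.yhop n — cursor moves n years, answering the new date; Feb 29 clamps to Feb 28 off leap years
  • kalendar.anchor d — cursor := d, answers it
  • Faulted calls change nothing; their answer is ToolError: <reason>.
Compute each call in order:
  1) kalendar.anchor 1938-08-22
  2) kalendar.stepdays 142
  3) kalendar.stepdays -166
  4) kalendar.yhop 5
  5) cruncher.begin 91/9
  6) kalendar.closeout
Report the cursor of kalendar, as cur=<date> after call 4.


[in] kalendar.anchor d: 1938-08-22
[out] 1938-08-22
[in] kalendar.stepdays n: 142
[out] 1939-01-11
[in] kalendar.stepdays n: -166
[out] 1938-07-29
[in] kalendar.yhop n: 5
[out] 1943-07-29
[in] cruncher.begin x: 91/9
[out] 91/9
[in] kalendar.closeout
[out] 1943-07-31

Answer: cur=1943-07-29


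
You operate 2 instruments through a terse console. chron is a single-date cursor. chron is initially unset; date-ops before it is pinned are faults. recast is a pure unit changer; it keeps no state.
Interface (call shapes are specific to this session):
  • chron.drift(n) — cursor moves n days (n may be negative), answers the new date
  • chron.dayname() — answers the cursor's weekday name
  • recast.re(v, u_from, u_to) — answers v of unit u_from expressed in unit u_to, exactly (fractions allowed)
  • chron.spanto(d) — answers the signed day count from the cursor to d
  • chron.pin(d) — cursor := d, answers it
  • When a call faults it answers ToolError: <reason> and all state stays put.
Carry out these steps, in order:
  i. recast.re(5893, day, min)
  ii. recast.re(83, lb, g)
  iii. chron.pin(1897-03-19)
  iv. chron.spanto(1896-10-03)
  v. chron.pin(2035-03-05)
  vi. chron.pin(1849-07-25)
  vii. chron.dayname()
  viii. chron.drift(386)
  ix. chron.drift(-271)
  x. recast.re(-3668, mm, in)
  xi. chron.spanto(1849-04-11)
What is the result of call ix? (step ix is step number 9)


-- 1. recast.re(v: 5893, u_from: day, u_to: min) == 8485920
-- 2. recast.re(v: 83, u_from: lb, u_to: g) == 3764816671/100000
-- 3. chron.pin(d: 1897-03-19) == 1897-03-19
-- 4. chron.spanto(d: 1896-10-03) == -167
-- 5. chron.pin(d: 2035-03-05) == 2035-03-05
-- 6. chron.pin(d: 1849-07-25) == 1849-07-25
-- 7. chron.dayname() == Wednesday
-- 8. chron.drift(n: 386) == 1850-08-15
-- 9. chron.drift(n: -271) == 1849-11-17
-- 10. recast.re(v: -3668, u_from: mm, u_to: in) == -18340/127
-- 11. chron.spanto(d: 1849-04-11) == -220

Answer: 1849-11-17


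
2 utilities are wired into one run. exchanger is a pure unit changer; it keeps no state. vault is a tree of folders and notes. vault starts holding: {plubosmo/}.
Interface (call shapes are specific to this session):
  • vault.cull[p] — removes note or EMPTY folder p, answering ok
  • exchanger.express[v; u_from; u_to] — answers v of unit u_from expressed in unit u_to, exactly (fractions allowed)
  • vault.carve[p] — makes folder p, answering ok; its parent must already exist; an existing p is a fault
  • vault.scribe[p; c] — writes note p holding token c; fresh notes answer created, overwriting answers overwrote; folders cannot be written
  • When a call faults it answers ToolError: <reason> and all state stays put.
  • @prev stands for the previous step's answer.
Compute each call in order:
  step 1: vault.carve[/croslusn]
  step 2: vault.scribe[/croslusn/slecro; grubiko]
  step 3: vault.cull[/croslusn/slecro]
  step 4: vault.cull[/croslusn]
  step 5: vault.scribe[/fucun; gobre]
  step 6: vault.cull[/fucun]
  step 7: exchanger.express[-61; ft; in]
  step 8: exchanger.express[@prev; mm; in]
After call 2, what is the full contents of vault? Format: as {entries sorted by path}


Answer: {croslusn/, croslusn/slecro=grubiko, plubosmo/}

Derivation:
! vault.carve(p→/croslusn) ~> ok
! vault.scribe(p→/croslusn/slecro, c→grubiko) ~> created
! vault.cull(p→/croslusn/slecro) ~> ok
! vault.cull(p→/croslusn) ~> ok
! vault.scribe(p→/fucun, c→gobre) ~> created
! vault.cull(p→/fucun) ~> ok
! exchanger.express(v→-61, u_from→ft, u_to→in) ~> -732
! exchanger.express(v→@prev, u_from→mm, u_to→in) ~> -3660/127


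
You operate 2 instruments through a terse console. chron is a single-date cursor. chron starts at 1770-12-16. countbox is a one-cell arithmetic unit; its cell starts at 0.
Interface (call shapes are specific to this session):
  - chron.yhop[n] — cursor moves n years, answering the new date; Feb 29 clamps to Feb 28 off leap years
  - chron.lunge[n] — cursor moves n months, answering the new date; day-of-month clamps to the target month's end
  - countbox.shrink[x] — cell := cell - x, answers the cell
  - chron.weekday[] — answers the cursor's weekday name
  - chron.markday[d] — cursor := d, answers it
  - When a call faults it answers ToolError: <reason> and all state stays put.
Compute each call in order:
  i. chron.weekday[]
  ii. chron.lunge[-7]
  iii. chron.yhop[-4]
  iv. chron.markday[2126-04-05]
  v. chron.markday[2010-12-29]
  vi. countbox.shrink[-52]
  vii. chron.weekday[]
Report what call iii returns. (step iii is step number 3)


Answer: 1766-05-16

Derivation:
! weekday() -> Sunday
! lunge(n: -7) -> 1770-05-16
! yhop(n: -4) -> 1766-05-16
! markday(d: 2126-04-05) -> 2126-04-05
! markday(d: 2010-12-29) -> 2010-12-29
! shrink(x: -52) -> 52
! weekday() -> Wednesday


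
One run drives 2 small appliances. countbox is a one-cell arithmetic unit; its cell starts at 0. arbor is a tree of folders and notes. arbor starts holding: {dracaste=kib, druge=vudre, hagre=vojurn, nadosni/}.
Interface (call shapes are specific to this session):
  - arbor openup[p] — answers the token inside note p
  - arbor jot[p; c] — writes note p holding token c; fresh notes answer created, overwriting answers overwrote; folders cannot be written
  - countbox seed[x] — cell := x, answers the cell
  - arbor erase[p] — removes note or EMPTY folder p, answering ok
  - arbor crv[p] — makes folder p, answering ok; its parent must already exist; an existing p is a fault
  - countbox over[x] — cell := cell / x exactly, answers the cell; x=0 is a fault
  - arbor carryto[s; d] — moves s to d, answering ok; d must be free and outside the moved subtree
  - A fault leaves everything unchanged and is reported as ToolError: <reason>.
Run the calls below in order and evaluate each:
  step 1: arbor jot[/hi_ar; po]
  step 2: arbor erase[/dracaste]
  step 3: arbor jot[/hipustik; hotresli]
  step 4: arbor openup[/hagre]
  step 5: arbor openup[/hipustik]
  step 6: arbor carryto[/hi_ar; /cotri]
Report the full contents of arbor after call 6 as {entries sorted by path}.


;; 1. arbor jot(p→/hi_ar, c→po) -> created
;; 2. arbor erase(p→/dracaste) -> ok
;; 3. arbor jot(p→/hipustik, c→hotresli) -> created
;; 4. arbor openup(p→/hagre) -> vojurn
;; 5. arbor openup(p→/hipustik) -> hotresli
;; 6. arbor carryto(s→/hi_ar, d→/cotri) -> ok

Answer: {cotri=po, druge=vudre, hagre=vojurn, hipustik=hotresli, nadosni/}
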